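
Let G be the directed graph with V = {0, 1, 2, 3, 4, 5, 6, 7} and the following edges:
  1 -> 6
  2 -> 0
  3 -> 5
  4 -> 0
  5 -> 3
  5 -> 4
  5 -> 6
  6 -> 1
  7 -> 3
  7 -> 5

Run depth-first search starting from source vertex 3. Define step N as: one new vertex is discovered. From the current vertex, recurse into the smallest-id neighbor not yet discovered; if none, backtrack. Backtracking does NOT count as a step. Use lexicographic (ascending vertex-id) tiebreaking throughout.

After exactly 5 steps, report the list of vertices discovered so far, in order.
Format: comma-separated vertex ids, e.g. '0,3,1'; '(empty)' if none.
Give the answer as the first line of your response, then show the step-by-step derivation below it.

3,5,4,0,6

step 1: discover 3; path=3; order=3
step 2: discover 5; path=3>5; order=3,5
step 3: discover 4; path=3>5>4; order=3,5,4
step 4: discover 0; path=3>5>4>0; order=3,5,4,0
step 5: discover 6; path=3>5>6; order=3,5,4,0,6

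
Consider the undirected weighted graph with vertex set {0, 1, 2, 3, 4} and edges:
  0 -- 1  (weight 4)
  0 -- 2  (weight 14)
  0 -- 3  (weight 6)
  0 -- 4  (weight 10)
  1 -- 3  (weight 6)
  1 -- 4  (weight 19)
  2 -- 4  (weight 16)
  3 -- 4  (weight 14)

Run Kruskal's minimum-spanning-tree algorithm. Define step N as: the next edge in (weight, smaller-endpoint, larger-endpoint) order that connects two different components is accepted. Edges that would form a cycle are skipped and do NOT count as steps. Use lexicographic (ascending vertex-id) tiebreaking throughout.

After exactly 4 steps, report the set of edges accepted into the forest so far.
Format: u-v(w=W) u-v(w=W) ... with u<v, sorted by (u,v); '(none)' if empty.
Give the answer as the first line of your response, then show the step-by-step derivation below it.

0-1(w=4) 0-2(w=14) 0-3(w=6) 0-4(w=10)

step 1: add edge 0-1 (w=4); MST = {0-1(w=4)}
step 2: add edge 0-3 (w=6); MST = {0-1(w=4) 0-3(w=6)}
step 3: add edge 0-4 (w=10); MST = {0-1(w=4) 0-3(w=6) 0-4(w=10)}
step 4: add edge 0-2 (w=14); MST = {0-1(w=4) 0-2(w=14) 0-3(w=6) 0-4(w=10)}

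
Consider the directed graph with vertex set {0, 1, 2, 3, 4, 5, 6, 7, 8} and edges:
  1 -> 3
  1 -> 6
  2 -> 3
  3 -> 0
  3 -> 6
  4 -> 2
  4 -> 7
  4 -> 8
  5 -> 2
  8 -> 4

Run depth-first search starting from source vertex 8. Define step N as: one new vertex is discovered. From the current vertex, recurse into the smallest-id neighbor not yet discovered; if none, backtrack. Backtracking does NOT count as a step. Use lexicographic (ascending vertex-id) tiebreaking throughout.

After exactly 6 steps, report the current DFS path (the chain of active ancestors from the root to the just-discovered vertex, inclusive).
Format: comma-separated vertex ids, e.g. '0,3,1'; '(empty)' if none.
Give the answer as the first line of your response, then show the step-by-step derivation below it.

8,4,2,3,6

step 1: discover 8; path=8; order=8
step 2: discover 4; path=8>4; order=8,4
step 3: discover 2; path=8>4>2; order=8,4,2
step 4: discover 3; path=8>4>2>3; order=8,4,2,3
step 5: discover 0; path=8>4>2>3>0; order=8,4,2,3,0
step 6: discover 6; path=8>4>2>3>6; order=8,4,2,3,0,6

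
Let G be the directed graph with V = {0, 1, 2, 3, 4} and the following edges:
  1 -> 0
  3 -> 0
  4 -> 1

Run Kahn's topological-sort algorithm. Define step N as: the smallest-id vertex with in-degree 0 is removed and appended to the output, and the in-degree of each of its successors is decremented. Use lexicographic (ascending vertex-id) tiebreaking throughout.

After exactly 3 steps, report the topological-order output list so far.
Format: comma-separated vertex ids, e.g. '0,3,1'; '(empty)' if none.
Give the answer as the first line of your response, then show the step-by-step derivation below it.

2,3,4

step 1: output 2; order=[2]; indeg=(2,1,0,0,0)
step 2: output 3; order=[2,3]; indeg=(1,1,0,0,0)
step 3: output 4; order=[2,3,4]; indeg=(1,0,0,0,0)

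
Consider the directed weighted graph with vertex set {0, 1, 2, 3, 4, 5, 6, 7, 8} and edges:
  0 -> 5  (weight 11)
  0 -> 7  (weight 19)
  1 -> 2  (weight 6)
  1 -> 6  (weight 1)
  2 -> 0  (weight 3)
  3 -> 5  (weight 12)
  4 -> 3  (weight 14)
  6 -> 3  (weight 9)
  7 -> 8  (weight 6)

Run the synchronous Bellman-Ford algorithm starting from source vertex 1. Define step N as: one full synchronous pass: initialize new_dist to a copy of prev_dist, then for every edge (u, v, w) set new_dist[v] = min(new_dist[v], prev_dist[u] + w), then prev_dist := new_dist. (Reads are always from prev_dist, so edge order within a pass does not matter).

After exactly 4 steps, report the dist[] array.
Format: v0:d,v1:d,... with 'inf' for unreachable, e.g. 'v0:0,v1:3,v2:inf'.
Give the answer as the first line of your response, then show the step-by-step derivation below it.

v0:9,v1:0,v2:6,v3:10,v4:inf,v5:20,v6:1,v7:28,v8:34

step 1: dist = v0:inf,v1:0,v2:6,v3:inf,v4:inf,v5:inf,v6:1,v7:inf,v8:inf
step 2: dist = v0:9,v1:0,v2:6,v3:10,v4:inf,v5:inf,v6:1,v7:inf,v8:inf
step 3: dist = v0:9,v1:0,v2:6,v3:10,v4:inf,v5:20,v6:1,v7:28,v8:inf
step 4: dist = v0:9,v1:0,v2:6,v3:10,v4:inf,v5:20,v6:1,v7:28,v8:34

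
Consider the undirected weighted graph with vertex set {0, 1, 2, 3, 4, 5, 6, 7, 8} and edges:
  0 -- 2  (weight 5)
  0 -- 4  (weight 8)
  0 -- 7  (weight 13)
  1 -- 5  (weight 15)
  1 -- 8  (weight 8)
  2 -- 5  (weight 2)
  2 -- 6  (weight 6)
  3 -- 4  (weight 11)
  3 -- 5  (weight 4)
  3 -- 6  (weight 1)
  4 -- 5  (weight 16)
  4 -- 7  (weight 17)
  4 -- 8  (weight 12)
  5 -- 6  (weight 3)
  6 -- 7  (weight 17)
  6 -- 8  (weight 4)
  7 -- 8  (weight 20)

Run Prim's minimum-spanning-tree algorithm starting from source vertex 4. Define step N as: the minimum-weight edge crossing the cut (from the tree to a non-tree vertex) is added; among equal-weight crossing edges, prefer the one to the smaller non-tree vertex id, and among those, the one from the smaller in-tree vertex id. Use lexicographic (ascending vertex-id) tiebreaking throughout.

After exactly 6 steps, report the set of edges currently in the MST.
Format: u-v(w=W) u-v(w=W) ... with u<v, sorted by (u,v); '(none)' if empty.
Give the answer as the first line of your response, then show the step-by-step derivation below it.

0-2(w=5) 0-4(w=8) 2-5(w=2) 3-6(w=1) 5-6(w=3) 6-8(w=4)

step 1: add edge 0-4 (w=8); MST = {0-4(w=8)}
step 2: add edge 0-2 (w=5); MST = {0-2(w=5) 0-4(w=8)}
step 3: add edge 2-5 (w=2); MST = {0-2(w=5) 0-4(w=8) 2-5(w=2)}
step 4: add edge 5-6 (w=3); MST = {0-2(w=5) 0-4(w=8) 2-5(w=2) 5-6(w=3)}
step 5: add edge 3-6 (w=1); MST = {0-2(w=5) 0-4(w=8) 2-5(w=2) 3-6(w=1) 5-6(w=3)}
step 6: add edge 6-8 (w=4); MST = {0-2(w=5) 0-4(w=8) 2-5(w=2) 3-6(w=1) 5-6(w=3) 6-8(w=4)}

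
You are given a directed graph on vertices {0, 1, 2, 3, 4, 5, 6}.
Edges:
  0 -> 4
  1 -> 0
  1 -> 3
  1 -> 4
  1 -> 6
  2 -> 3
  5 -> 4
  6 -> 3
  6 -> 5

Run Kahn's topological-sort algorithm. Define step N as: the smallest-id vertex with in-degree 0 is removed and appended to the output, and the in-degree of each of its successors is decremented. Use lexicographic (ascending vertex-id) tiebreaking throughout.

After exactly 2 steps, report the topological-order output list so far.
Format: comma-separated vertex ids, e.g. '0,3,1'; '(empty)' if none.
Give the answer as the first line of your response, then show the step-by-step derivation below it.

1,0

step 1: output 1; order=[1]; indeg=(0,0,0,2,2,1,0)
step 2: output 0; order=[1,0]; indeg=(0,0,0,2,1,1,0)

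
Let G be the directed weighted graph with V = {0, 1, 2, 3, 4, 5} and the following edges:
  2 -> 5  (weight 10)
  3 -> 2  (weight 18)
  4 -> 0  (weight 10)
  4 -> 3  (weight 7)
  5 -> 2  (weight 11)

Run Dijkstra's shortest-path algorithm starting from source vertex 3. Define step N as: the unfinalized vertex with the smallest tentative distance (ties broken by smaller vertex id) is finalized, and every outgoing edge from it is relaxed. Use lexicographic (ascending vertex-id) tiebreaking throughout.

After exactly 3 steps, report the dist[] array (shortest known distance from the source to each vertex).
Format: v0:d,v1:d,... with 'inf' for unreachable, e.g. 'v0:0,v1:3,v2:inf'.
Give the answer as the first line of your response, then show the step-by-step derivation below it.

v0:inf,v1:inf,v2:18,v3:0,v4:inf,v5:28

step 1: dist = v0:inf,v1:inf,v2:18,v3:0,v4:inf,v5:inf
step 2: dist = v0:inf,v1:inf,v2:18,v3:0,v4:inf,v5:28
step 3: dist = v0:inf,v1:inf,v2:18,v3:0,v4:inf,v5:28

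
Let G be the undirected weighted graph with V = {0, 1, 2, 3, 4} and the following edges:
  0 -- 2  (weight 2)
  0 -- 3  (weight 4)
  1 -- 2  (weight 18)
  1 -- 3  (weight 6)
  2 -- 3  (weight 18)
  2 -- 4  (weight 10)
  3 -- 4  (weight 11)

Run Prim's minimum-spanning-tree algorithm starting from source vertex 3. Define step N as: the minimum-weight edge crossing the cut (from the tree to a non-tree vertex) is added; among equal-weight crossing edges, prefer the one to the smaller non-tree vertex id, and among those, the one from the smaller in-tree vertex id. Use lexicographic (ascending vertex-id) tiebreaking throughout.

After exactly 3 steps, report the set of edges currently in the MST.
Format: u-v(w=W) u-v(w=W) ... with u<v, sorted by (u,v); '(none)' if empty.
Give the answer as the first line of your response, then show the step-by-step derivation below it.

0-2(w=2) 0-3(w=4) 1-3(w=6)

step 1: add edge 0-3 (w=4); MST = {0-3(w=4)}
step 2: add edge 0-2 (w=2); MST = {0-2(w=2) 0-3(w=4)}
step 3: add edge 1-3 (w=6); MST = {0-2(w=2) 0-3(w=4) 1-3(w=6)}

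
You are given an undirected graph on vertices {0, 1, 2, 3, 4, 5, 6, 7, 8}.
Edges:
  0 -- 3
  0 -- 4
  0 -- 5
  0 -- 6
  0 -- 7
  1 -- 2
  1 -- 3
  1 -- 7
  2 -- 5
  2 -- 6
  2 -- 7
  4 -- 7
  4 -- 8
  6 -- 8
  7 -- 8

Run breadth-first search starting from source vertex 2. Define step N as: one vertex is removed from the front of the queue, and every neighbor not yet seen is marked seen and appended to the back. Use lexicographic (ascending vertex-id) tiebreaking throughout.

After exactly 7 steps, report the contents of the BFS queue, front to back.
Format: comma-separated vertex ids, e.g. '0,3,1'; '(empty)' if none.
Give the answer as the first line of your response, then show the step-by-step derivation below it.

8,4

step 1: dequeue 2; queue=[1,5,6,7]; order=2
step 2: dequeue 1; queue=[5,6,7,3]; order=2,1
step 3: dequeue 5; queue=[6,7,3,0]; order=2,1,5
step 4: dequeue 6; queue=[7,3,0,8]; order=2,1,5,6
step 5: dequeue 7; queue=[3,0,8,4]; order=2,1,5,6,7
step 6: dequeue 3; queue=[0,8,4]; order=2,1,5,6,7,3
step 7: dequeue 0; queue=[8,4]; order=2,1,5,6,7,3,0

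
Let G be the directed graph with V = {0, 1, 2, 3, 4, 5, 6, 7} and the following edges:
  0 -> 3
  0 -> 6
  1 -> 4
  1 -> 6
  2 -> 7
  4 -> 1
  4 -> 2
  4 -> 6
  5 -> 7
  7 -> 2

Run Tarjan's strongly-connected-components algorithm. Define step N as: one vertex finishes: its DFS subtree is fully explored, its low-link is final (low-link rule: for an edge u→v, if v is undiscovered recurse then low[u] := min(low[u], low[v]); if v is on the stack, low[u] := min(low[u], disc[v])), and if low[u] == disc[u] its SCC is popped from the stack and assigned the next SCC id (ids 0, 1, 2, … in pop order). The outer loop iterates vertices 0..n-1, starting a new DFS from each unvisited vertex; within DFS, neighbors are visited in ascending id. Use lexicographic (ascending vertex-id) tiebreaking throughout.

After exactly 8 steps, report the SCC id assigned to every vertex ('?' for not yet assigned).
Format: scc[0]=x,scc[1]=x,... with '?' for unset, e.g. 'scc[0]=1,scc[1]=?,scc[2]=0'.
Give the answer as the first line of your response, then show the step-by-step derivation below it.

scc[0]=2,scc[1]=4,scc[2]=3,scc[3]=0,scc[4]=4,scc[5]=5,scc[6]=1,scc[7]=3

step 1: low=(low[0]=0,low[1]=?,low[2]=?,low[3]=1,low[4]=?,low[5]=?,low[6]=?,low[7]=?); scc=(scc[0]=?,scc[1]=?,scc[2]=?,scc[3]=0,scc[4]=?,scc[5]=?,scc[6]=?,scc[7]=?)
step 2: low=(low[0]=0,low[1]=?,low[2]=?,low[3]=1,low[4]=?,low[5]=?,low[6]=2,low[7]=?); scc=(scc[0]=?,scc[1]=?,scc[2]=?,scc[3]=0,scc[4]=?,scc[5]=?,scc[6]=1,scc[7]=?)
step 3: low=(low[0]=0,low[1]=?,low[2]=?,low[3]=1,low[4]=?,low[5]=?,low[6]=2,low[7]=?); scc=(scc[0]=2,scc[1]=?,scc[2]=?,scc[3]=0,scc[4]=?,scc[5]=?,scc[6]=1,scc[7]=?)
step 4: low=(low[0]=0,low[1]=3,low[2]=5,low[3]=1,low[4]=3,low[5]=?,low[6]=2,low[7]=5); scc=(scc[0]=2,scc[1]=?,scc[2]=?,scc[3]=0,scc[4]=?,scc[5]=?,scc[6]=1,scc[7]=?)
step 5: low=(low[0]=0,low[1]=3,low[2]=5,low[3]=1,low[4]=3,low[5]=?,low[6]=2,low[7]=5); scc=(scc[0]=2,scc[1]=?,scc[2]=3,scc[3]=0,scc[4]=?,scc[5]=?,scc[6]=1,scc[7]=3)
step 6: low=(low[0]=0,low[1]=3,low[2]=5,low[3]=1,low[4]=3,low[5]=?,low[6]=2,low[7]=5); scc=(scc[0]=2,scc[1]=?,scc[2]=3,scc[3]=0,scc[4]=?,scc[5]=?,scc[6]=1,scc[7]=3)
step 7: low=(low[0]=0,low[1]=3,low[2]=5,low[3]=1,low[4]=3,low[5]=?,low[6]=2,low[7]=5); scc=(scc[0]=2,scc[1]=4,scc[2]=3,scc[3]=0,scc[4]=4,scc[5]=?,scc[6]=1,scc[7]=3)
step 8: low=(low[0]=0,low[1]=3,low[2]=5,low[3]=1,low[4]=3,low[5]=7,low[6]=2,low[7]=5); scc=(scc[0]=2,scc[1]=4,scc[2]=3,scc[3]=0,scc[4]=4,scc[5]=5,scc[6]=1,scc[7]=3)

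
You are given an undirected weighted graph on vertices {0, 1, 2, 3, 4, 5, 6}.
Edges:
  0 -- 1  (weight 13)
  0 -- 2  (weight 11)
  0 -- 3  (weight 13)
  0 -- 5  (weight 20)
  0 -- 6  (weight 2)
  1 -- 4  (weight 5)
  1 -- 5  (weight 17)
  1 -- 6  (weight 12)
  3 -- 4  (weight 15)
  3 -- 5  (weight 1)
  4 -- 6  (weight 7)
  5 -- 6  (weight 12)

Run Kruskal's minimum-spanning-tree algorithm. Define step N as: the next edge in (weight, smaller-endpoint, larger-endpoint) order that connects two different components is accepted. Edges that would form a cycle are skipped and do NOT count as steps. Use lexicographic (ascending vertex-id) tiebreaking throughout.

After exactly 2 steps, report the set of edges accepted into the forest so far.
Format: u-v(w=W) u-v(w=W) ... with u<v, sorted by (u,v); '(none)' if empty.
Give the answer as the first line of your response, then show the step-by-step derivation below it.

0-6(w=2) 3-5(w=1)

step 1: add edge 3-5 (w=1); MST = {3-5(w=1)}
step 2: add edge 0-6 (w=2); MST = {0-6(w=2) 3-5(w=1)}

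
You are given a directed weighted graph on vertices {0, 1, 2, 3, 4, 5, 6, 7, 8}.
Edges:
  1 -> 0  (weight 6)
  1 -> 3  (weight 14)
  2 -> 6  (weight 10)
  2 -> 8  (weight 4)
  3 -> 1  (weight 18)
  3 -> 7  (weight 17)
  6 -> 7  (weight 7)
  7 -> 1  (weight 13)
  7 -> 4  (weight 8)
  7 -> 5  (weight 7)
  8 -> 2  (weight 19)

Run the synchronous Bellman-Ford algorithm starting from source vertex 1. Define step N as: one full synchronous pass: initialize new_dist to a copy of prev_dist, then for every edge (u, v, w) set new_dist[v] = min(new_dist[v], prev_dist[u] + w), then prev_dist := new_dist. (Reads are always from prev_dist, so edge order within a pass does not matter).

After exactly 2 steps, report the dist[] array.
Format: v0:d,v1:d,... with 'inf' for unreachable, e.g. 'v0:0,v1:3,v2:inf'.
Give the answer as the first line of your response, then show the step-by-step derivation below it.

v0:6,v1:0,v2:inf,v3:14,v4:inf,v5:inf,v6:inf,v7:31,v8:inf

step 1: dist = v0:6,v1:0,v2:inf,v3:14,v4:inf,v5:inf,v6:inf,v7:inf,v8:inf
step 2: dist = v0:6,v1:0,v2:inf,v3:14,v4:inf,v5:inf,v6:inf,v7:31,v8:inf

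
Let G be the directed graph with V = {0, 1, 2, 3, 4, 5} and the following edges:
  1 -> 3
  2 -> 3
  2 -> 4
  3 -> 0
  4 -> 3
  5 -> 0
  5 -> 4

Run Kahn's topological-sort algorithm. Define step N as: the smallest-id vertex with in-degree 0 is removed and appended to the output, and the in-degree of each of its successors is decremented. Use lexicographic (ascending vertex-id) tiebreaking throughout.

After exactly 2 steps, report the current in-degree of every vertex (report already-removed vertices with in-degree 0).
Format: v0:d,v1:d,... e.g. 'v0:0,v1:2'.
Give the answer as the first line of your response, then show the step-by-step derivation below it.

v0:2,v1:0,v2:0,v3:1,v4:1,v5:0

step 1: output 1; order=[1]; indeg=(2,0,0,2,2,0)
step 2: output 2; order=[1,2]; indeg=(2,0,0,1,1,0)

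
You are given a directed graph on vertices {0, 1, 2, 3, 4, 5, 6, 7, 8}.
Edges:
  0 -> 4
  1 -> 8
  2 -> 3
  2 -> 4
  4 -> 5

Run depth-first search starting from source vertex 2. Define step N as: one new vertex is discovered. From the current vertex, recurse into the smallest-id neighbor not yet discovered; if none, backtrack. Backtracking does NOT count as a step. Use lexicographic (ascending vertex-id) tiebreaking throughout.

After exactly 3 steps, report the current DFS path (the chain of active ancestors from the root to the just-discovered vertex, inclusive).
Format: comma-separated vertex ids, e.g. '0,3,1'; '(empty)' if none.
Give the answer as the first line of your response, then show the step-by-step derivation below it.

2,4

step 1: discover 2; path=2; order=2
step 2: discover 3; path=2>3; order=2,3
step 3: discover 4; path=2>4; order=2,3,4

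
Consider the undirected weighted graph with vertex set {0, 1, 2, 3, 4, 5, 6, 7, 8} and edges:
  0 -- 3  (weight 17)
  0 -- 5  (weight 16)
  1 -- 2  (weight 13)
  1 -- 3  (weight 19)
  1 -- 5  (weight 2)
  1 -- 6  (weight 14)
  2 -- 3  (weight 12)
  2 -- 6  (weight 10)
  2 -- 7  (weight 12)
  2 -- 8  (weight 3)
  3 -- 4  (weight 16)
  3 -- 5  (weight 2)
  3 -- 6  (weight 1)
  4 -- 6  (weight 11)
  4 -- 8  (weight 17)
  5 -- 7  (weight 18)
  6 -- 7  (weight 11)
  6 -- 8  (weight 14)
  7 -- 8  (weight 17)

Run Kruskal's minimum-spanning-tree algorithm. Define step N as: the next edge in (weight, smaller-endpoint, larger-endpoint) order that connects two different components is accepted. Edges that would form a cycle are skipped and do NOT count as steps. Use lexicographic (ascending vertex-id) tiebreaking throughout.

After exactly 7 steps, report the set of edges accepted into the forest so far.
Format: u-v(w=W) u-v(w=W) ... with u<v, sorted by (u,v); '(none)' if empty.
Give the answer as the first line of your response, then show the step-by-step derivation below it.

1-5(w=2) 2-6(w=10) 2-8(w=3) 3-5(w=2) 3-6(w=1) 4-6(w=11) 6-7(w=11)

step 1: add edge 3-6 (w=1); MST = {3-6(w=1)}
step 2: add edge 1-5 (w=2); MST = {1-5(w=2) 3-6(w=1)}
step 3: add edge 3-5 (w=2); MST = {1-5(w=2) 3-5(w=2) 3-6(w=1)}
step 4: add edge 2-8 (w=3); MST = {1-5(w=2) 2-8(w=3) 3-5(w=2) 3-6(w=1)}
step 5: add edge 2-6 (w=10); MST = {1-5(w=2) 2-6(w=10) 2-8(w=3) 3-5(w=2) 3-6(w=1)}
step 6: add edge 4-6 (w=11); MST = {1-5(w=2) 2-6(w=10) 2-8(w=3) 3-5(w=2) 3-6(w=1) 4-6(w=11)}
step 7: add edge 6-7 (w=11); MST = {1-5(w=2) 2-6(w=10) 2-8(w=3) 3-5(w=2) 3-6(w=1) 4-6(w=11) 6-7(w=11)}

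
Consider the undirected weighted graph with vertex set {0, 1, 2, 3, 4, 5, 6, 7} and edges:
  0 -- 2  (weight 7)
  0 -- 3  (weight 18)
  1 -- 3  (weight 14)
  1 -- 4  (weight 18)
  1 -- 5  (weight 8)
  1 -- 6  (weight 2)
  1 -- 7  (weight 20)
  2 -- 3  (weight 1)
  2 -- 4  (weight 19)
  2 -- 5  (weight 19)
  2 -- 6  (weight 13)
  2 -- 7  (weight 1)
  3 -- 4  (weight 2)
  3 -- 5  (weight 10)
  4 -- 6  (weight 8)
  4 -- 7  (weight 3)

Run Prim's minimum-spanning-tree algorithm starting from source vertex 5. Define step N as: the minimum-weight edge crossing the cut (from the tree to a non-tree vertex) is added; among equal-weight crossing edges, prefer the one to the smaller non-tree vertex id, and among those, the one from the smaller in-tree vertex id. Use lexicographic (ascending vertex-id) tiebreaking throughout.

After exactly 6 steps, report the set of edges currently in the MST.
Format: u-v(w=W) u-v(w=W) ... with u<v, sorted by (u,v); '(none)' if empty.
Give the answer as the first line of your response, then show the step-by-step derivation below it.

1-5(w=8) 1-6(w=2) 2-3(w=1) 2-7(w=1) 3-4(w=2) 4-6(w=8)

step 1: add edge 1-5 (w=8); MST = {1-5(w=8)}
step 2: add edge 1-6 (w=2); MST = {1-5(w=8) 1-6(w=2)}
step 3: add edge 4-6 (w=8); MST = {1-5(w=8) 1-6(w=2) 4-6(w=8)}
step 4: add edge 3-4 (w=2); MST = {1-5(w=8) 1-6(w=2) 3-4(w=2) 4-6(w=8)}
step 5: add edge 2-3 (w=1); MST = {1-5(w=8) 1-6(w=2) 2-3(w=1) 3-4(w=2) 4-6(w=8)}
step 6: add edge 2-7 (w=1); MST = {1-5(w=8) 1-6(w=2) 2-3(w=1) 2-7(w=1) 3-4(w=2) 4-6(w=8)}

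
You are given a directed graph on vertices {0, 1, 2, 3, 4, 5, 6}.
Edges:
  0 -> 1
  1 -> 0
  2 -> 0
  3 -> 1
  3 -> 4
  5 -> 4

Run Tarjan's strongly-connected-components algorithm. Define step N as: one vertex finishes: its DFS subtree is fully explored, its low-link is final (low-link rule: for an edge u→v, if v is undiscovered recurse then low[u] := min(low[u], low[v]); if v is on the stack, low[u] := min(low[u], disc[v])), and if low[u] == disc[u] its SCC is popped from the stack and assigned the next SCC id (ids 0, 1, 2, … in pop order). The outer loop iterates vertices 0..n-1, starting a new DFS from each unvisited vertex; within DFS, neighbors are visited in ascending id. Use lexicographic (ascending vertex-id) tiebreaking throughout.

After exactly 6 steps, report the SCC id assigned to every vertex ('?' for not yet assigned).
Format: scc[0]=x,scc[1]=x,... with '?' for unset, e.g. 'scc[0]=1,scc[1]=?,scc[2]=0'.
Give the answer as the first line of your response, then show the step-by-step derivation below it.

scc[0]=0,scc[1]=0,scc[2]=1,scc[3]=3,scc[4]=2,scc[5]=4,scc[6]=?

step 1: low=(low[0]=0,low[1]=0,low[2]=?,low[3]=?,low[4]=?,low[5]=?,low[6]=?); scc=(scc[0]=?,scc[1]=?,scc[2]=?,scc[3]=?,scc[4]=?,scc[5]=?,scc[6]=?)
step 2: low=(low[0]=0,low[1]=0,low[2]=?,low[3]=?,low[4]=?,low[5]=?,low[6]=?); scc=(scc[0]=0,scc[1]=0,scc[2]=?,scc[3]=?,scc[4]=?,scc[5]=?,scc[6]=?)
step 3: low=(low[0]=0,low[1]=0,low[2]=2,low[3]=?,low[4]=?,low[5]=?,low[6]=?); scc=(scc[0]=0,scc[1]=0,scc[2]=1,scc[3]=?,scc[4]=?,scc[5]=?,scc[6]=?)
step 4: low=(low[0]=0,low[1]=0,low[2]=2,low[3]=3,low[4]=4,low[5]=?,low[6]=?); scc=(scc[0]=0,scc[1]=0,scc[2]=1,scc[3]=?,scc[4]=2,scc[5]=?,scc[6]=?)
step 5: low=(low[0]=0,low[1]=0,low[2]=2,low[3]=3,low[4]=4,low[5]=?,low[6]=?); scc=(scc[0]=0,scc[1]=0,scc[2]=1,scc[3]=3,scc[4]=2,scc[5]=?,scc[6]=?)
step 6: low=(low[0]=0,low[1]=0,low[2]=2,low[3]=3,low[4]=4,low[5]=5,low[6]=?); scc=(scc[0]=0,scc[1]=0,scc[2]=1,scc[3]=3,scc[4]=2,scc[5]=4,scc[6]=?)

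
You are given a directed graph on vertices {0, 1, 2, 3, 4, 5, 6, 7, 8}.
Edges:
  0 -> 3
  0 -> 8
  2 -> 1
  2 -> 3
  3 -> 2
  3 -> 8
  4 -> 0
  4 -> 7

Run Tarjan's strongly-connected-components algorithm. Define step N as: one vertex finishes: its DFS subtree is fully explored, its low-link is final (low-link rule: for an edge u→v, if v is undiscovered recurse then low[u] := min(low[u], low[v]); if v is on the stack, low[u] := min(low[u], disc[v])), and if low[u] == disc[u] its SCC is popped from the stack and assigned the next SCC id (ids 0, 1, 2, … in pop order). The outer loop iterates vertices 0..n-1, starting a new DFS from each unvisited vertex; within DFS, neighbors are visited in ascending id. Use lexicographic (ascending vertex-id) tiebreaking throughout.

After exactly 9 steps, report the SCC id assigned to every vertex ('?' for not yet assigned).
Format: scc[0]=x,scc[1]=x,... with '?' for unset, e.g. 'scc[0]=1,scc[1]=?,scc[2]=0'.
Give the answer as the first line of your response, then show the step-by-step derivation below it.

scc[0]=3,scc[1]=0,scc[2]=2,scc[3]=2,scc[4]=5,scc[5]=6,scc[6]=7,scc[7]=4,scc[8]=1

step 1: low=(low[0]=0,low[1]=3,low[2]=2,low[3]=1,low[4]=?,low[5]=?,low[6]=?,low[7]=?,low[8]=?); scc=(scc[0]=?,scc[1]=0,scc[2]=?,scc[3]=?,scc[4]=?,scc[5]=?,scc[6]=?,scc[7]=?,scc[8]=?)
step 2: low=(low[0]=0,low[1]=3,low[2]=1,low[3]=1,low[4]=?,low[5]=?,low[6]=?,low[7]=?,low[8]=?); scc=(scc[0]=?,scc[1]=0,scc[2]=?,scc[3]=?,scc[4]=?,scc[5]=?,scc[6]=?,scc[7]=?,scc[8]=?)
step 3: low=(low[0]=0,low[1]=3,low[2]=1,low[3]=1,low[4]=?,low[5]=?,low[6]=?,low[7]=?,low[8]=4); scc=(scc[0]=?,scc[1]=0,scc[2]=?,scc[3]=?,scc[4]=?,scc[5]=?,scc[6]=?,scc[7]=?,scc[8]=1)
step 4: low=(low[0]=0,low[1]=3,low[2]=1,low[3]=1,low[4]=?,low[5]=?,low[6]=?,low[7]=?,low[8]=4); scc=(scc[0]=?,scc[1]=0,scc[2]=2,scc[3]=2,scc[4]=?,scc[5]=?,scc[6]=?,scc[7]=?,scc[8]=1)
step 5: low=(low[0]=0,low[1]=3,low[2]=1,low[3]=1,low[4]=?,low[5]=?,low[6]=?,low[7]=?,low[8]=4); scc=(scc[0]=3,scc[1]=0,scc[2]=2,scc[3]=2,scc[4]=?,scc[5]=?,scc[6]=?,scc[7]=?,scc[8]=1)
step 6: low=(low[0]=0,low[1]=3,low[2]=1,low[3]=1,low[4]=5,low[5]=?,low[6]=?,low[7]=6,low[8]=4); scc=(scc[0]=3,scc[1]=0,scc[2]=2,scc[3]=2,scc[4]=?,scc[5]=?,scc[6]=?,scc[7]=4,scc[8]=1)
step 7: low=(low[0]=0,low[1]=3,low[2]=1,low[3]=1,low[4]=5,low[5]=?,low[6]=?,low[7]=6,low[8]=4); scc=(scc[0]=3,scc[1]=0,scc[2]=2,scc[3]=2,scc[4]=5,scc[5]=?,scc[6]=?,scc[7]=4,scc[8]=1)
step 8: low=(low[0]=0,low[1]=3,low[2]=1,low[3]=1,low[4]=5,low[5]=7,low[6]=?,low[7]=6,low[8]=4); scc=(scc[0]=3,scc[1]=0,scc[2]=2,scc[3]=2,scc[4]=5,scc[5]=6,scc[6]=?,scc[7]=4,scc[8]=1)
step 9: low=(low[0]=0,low[1]=3,low[2]=1,low[3]=1,low[4]=5,low[5]=7,low[6]=8,low[7]=6,low[8]=4); scc=(scc[0]=3,scc[1]=0,scc[2]=2,scc[3]=2,scc[4]=5,scc[5]=6,scc[6]=7,scc[7]=4,scc[8]=1)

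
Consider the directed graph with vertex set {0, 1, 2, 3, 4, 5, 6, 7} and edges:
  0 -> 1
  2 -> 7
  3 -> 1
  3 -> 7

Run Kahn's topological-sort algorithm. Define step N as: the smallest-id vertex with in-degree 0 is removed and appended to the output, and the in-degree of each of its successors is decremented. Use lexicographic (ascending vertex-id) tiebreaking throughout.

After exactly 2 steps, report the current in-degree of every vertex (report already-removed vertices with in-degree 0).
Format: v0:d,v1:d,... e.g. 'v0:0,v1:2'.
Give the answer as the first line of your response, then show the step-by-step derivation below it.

v0:0,v1:1,v2:0,v3:0,v4:0,v5:0,v6:0,v7:1

step 1: output 0; order=[0]; indeg=(0,1,0,0,0,0,0,2)
step 2: output 2; order=[0,2]; indeg=(0,1,0,0,0,0,0,1)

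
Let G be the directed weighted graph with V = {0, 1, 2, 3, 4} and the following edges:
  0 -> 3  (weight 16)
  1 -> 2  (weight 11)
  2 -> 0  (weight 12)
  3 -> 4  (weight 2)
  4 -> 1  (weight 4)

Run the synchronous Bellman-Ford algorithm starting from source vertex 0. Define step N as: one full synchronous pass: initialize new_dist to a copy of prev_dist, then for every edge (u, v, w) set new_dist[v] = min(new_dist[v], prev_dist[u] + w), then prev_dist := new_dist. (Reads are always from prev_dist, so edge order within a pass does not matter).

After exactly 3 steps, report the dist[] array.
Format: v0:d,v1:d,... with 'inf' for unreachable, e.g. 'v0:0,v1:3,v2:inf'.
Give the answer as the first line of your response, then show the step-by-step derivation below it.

v0:0,v1:22,v2:inf,v3:16,v4:18

step 1: dist = v0:0,v1:inf,v2:inf,v3:16,v4:inf
step 2: dist = v0:0,v1:inf,v2:inf,v3:16,v4:18
step 3: dist = v0:0,v1:22,v2:inf,v3:16,v4:18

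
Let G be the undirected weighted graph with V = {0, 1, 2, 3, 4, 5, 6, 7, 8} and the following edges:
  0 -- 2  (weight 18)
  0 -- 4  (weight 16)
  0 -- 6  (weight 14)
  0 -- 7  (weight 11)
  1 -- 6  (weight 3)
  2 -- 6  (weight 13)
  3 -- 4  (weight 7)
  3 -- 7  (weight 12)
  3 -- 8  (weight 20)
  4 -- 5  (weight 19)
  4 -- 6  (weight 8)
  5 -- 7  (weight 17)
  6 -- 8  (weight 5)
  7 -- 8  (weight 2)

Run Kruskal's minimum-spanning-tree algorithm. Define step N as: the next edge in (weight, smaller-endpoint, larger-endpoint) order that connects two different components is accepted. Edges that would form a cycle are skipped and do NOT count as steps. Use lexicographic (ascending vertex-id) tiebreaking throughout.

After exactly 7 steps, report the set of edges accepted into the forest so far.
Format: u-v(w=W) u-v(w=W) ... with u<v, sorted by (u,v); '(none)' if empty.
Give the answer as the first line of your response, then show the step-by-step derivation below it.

0-7(w=11) 1-6(w=3) 2-6(w=13) 3-4(w=7) 4-6(w=8) 6-8(w=5) 7-8(w=2)

step 1: add edge 7-8 (w=2); MST = {7-8(w=2)}
step 2: add edge 1-6 (w=3); MST = {1-6(w=3) 7-8(w=2)}
step 3: add edge 6-8 (w=5); MST = {1-6(w=3) 6-8(w=5) 7-8(w=2)}
step 4: add edge 3-4 (w=7); MST = {1-6(w=3) 3-4(w=7) 6-8(w=5) 7-8(w=2)}
step 5: add edge 4-6 (w=8); MST = {1-6(w=3) 3-4(w=7) 4-6(w=8) 6-8(w=5) 7-8(w=2)}
step 6: add edge 0-7 (w=11); MST = {0-7(w=11) 1-6(w=3) 3-4(w=7) 4-6(w=8) 6-8(w=5) 7-8(w=2)}
step 7: add edge 2-6 (w=13); MST = {0-7(w=11) 1-6(w=3) 2-6(w=13) 3-4(w=7) 4-6(w=8) 6-8(w=5) 7-8(w=2)}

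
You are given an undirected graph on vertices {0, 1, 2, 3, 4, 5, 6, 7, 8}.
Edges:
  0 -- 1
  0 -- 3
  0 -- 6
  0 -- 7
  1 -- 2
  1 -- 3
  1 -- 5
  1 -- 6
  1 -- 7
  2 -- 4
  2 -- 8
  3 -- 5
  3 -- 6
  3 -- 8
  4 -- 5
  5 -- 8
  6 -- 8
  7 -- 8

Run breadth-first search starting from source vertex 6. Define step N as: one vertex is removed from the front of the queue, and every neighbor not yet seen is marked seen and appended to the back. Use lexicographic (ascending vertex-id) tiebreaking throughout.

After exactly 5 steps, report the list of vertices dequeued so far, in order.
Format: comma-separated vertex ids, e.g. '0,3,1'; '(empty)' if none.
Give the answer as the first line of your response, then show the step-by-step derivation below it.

6,0,1,3,8

step 1: dequeue 6; queue=[0,1,3,8]; order=6
step 2: dequeue 0; queue=[1,3,8,7]; order=6,0
step 3: dequeue 1; queue=[3,8,7,2,5]; order=6,0,1
step 4: dequeue 3; queue=[8,7,2,5]; order=6,0,1,3
step 5: dequeue 8; queue=[7,2,5]; order=6,0,1,3,8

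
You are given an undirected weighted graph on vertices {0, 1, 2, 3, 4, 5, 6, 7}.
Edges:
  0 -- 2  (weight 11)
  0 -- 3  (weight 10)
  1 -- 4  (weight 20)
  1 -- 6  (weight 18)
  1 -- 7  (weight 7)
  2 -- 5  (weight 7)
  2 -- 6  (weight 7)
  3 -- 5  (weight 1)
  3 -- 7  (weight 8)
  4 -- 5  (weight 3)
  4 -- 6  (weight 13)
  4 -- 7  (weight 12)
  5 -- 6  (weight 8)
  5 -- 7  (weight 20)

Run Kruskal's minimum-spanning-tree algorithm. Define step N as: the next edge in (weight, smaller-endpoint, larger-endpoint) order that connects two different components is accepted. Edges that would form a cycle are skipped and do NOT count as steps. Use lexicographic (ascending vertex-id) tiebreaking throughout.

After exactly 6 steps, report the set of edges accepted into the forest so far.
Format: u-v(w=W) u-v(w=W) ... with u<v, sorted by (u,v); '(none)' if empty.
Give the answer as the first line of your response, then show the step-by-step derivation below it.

1-7(w=7) 2-5(w=7) 2-6(w=7) 3-5(w=1) 3-7(w=8) 4-5(w=3)

step 1: add edge 3-5 (w=1); MST = {3-5(w=1)}
step 2: add edge 4-5 (w=3); MST = {3-5(w=1) 4-5(w=3)}
step 3: add edge 1-7 (w=7); MST = {1-7(w=7) 3-5(w=1) 4-5(w=3)}
step 4: add edge 2-5 (w=7); MST = {1-7(w=7) 2-5(w=7) 3-5(w=1) 4-5(w=3)}
step 5: add edge 2-6 (w=7); MST = {1-7(w=7) 2-5(w=7) 2-6(w=7) 3-5(w=1) 4-5(w=3)}
step 6: add edge 3-7 (w=8); MST = {1-7(w=7) 2-5(w=7) 2-6(w=7) 3-5(w=1) 3-7(w=8) 4-5(w=3)}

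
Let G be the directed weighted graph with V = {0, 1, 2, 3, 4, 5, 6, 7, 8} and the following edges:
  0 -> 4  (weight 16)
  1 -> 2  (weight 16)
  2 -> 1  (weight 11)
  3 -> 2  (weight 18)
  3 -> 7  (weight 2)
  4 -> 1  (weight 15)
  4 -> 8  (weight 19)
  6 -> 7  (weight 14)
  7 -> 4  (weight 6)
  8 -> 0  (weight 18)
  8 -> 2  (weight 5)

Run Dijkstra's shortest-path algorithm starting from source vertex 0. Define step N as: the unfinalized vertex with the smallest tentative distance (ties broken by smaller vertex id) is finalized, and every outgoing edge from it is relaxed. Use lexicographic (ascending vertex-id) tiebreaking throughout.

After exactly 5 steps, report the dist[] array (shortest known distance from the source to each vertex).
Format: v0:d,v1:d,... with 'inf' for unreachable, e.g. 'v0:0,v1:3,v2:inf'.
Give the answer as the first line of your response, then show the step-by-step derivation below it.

v0:0,v1:31,v2:40,v3:inf,v4:16,v5:inf,v6:inf,v7:inf,v8:35

step 1: dist = v0:0,v1:inf,v2:inf,v3:inf,v4:16,v5:inf,v6:inf,v7:inf,v8:inf
step 2: dist = v0:0,v1:31,v2:inf,v3:inf,v4:16,v5:inf,v6:inf,v7:inf,v8:35
step 3: dist = v0:0,v1:31,v2:47,v3:inf,v4:16,v5:inf,v6:inf,v7:inf,v8:35
step 4: dist = v0:0,v1:31,v2:40,v3:inf,v4:16,v5:inf,v6:inf,v7:inf,v8:35
step 5: dist = v0:0,v1:31,v2:40,v3:inf,v4:16,v5:inf,v6:inf,v7:inf,v8:35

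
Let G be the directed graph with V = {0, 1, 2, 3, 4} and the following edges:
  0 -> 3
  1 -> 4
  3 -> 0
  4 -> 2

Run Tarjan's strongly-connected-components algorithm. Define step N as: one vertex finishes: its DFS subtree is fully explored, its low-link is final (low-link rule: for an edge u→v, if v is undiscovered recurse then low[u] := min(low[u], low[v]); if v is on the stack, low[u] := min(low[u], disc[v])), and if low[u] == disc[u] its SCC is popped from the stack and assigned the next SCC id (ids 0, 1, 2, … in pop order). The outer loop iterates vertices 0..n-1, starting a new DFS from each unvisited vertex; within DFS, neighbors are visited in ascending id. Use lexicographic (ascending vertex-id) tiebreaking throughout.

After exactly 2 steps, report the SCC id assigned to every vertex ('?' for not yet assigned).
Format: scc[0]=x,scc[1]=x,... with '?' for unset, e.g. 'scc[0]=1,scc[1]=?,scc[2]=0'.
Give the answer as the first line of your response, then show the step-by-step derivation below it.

scc[0]=0,scc[1]=?,scc[2]=?,scc[3]=0,scc[4]=?

step 1: low=(low[0]=0,low[1]=?,low[2]=?,low[3]=0,low[4]=?); scc=(scc[0]=?,scc[1]=?,scc[2]=?,scc[3]=?,scc[4]=?)
step 2: low=(low[0]=0,low[1]=?,low[2]=?,low[3]=0,low[4]=?); scc=(scc[0]=0,scc[1]=?,scc[2]=?,scc[3]=0,scc[4]=?)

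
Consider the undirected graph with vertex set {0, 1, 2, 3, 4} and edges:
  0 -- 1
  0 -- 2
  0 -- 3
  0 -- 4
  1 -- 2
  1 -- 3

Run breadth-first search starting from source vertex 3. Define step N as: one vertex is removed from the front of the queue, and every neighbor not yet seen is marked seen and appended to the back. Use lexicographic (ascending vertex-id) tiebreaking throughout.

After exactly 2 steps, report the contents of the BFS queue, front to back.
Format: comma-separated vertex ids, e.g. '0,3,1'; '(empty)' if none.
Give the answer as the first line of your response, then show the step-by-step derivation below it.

1,2,4

step 1: dequeue 3; queue=[0,1]; order=3
step 2: dequeue 0; queue=[1,2,4]; order=3,0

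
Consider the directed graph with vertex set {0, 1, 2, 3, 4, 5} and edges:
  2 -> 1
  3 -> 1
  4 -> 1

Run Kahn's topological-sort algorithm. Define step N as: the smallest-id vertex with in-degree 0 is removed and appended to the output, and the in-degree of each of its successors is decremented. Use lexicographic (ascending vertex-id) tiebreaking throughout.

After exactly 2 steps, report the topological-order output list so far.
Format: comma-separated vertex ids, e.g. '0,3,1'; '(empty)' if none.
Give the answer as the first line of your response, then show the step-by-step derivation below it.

0,2

step 1: output 0; order=[0]; indeg=(0,3,0,0,0,0)
step 2: output 2; order=[0,2]; indeg=(0,2,0,0,0,0)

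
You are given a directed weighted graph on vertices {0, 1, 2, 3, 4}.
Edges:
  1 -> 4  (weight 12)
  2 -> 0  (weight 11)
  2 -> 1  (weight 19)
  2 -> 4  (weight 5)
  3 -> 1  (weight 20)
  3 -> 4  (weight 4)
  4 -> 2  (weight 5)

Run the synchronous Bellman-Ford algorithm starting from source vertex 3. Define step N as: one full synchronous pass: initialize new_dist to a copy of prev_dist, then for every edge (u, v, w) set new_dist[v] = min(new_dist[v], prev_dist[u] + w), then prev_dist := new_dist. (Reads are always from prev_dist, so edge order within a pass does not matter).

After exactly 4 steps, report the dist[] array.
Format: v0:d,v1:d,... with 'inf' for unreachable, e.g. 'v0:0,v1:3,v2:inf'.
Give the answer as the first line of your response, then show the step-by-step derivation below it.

v0:20,v1:20,v2:9,v3:0,v4:4

step 1: dist = v0:inf,v1:20,v2:inf,v3:0,v4:4
step 2: dist = v0:inf,v1:20,v2:9,v3:0,v4:4
step 3: dist = v0:20,v1:20,v2:9,v3:0,v4:4
step 4: dist = v0:20,v1:20,v2:9,v3:0,v4:4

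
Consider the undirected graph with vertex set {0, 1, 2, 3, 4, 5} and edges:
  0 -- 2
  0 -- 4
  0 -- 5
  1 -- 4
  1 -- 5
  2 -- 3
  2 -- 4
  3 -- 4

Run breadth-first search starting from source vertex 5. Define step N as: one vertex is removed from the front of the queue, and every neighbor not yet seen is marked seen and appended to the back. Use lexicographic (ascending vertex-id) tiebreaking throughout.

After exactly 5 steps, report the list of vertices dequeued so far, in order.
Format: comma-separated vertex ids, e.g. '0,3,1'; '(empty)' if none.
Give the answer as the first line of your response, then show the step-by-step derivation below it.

5,0,1,2,4

step 1: dequeue 5; queue=[0,1]; order=5
step 2: dequeue 0; queue=[1,2,4]; order=5,0
step 3: dequeue 1; queue=[2,4]; order=5,0,1
step 4: dequeue 2; queue=[4,3]; order=5,0,1,2
step 5: dequeue 4; queue=[3]; order=5,0,1,2,4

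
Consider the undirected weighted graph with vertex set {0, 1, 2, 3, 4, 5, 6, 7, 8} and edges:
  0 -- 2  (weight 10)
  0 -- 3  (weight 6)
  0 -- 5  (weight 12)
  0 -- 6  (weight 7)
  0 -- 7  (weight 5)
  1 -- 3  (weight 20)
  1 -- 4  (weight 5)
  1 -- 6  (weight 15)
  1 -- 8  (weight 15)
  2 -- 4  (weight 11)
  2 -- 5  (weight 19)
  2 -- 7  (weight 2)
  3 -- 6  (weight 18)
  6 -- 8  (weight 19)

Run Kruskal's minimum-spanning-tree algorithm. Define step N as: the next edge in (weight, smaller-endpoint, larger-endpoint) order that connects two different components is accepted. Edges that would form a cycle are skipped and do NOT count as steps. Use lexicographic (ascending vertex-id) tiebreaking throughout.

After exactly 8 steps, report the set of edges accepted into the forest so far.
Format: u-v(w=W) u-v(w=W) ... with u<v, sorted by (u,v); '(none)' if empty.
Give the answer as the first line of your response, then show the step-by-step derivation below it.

0-3(w=6) 0-5(w=12) 0-6(w=7) 0-7(w=5) 1-4(w=5) 1-8(w=15) 2-4(w=11) 2-7(w=2)

step 1: add edge 2-7 (w=2); MST = {2-7(w=2)}
step 2: add edge 0-7 (w=5); MST = {0-7(w=5) 2-7(w=2)}
step 3: add edge 1-4 (w=5); MST = {0-7(w=5) 1-4(w=5) 2-7(w=2)}
step 4: add edge 0-3 (w=6); MST = {0-3(w=6) 0-7(w=5) 1-4(w=5) 2-7(w=2)}
step 5: add edge 0-6 (w=7); MST = {0-3(w=6) 0-6(w=7) 0-7(w=5) 1-4(w=5) 2-7(w=2)}
step 6: add edge 2-4 (w=11); MST = {0-3(w=6) 0-6(w=7) 0-7(w=5) 1-4(w=5) 2-4(w=11) 2-7(w=2)}
step 7: add edge 0-5 (w=12); MST = {0-3(w=6) 0-5(w=12) 0-6(w=7) 0-7(w=5) 1-4(w=5) 2-4(w=11) 2-7(w=2)}
step 8: add edge 1-8 (w=15); MST = {0-3(w=6) 0-5(w=12) 0-6(w=7) 0-7(w=5) 1-4(w=5) 1-8(w=15) 2-4(w=11) 2-7(w=2)}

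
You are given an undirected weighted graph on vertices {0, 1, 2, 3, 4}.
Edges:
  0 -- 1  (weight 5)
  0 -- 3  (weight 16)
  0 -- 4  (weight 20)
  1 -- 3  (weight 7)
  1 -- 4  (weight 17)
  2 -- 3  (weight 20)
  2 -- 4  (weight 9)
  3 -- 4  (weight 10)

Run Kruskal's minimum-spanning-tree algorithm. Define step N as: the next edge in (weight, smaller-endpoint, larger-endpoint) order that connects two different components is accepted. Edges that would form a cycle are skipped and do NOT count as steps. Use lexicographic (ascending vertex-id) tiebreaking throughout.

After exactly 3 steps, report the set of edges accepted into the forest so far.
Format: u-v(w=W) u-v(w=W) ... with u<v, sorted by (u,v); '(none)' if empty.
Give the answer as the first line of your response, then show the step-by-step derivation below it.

0-1(w=5) 1-3(w=7) 2-4(w=9)

step 1: add edge 0-1 (w=5); MST = {0-1(w=5)}
step 2: add edge 1-3 (w=7); MST = {0-1(w=5) 1-3(w=7)}
step 3: add edge 2-4 (w=9); MST = {0-1(w=5) 1-3(w=7) 2-4(w=9)}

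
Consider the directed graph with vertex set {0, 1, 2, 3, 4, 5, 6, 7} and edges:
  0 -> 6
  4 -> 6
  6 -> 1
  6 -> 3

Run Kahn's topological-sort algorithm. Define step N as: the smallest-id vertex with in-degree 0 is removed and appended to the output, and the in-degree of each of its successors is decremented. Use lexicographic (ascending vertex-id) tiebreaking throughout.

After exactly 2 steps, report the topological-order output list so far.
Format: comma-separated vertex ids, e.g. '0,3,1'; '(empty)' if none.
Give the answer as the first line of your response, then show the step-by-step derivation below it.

0,2

step 1: output 0; order=[0]; indeg=(0,1,0,1,0,0,1,0)
step 2: output 2; order=[0,2]; indeg=(0,1,0,1,0,0,1,0)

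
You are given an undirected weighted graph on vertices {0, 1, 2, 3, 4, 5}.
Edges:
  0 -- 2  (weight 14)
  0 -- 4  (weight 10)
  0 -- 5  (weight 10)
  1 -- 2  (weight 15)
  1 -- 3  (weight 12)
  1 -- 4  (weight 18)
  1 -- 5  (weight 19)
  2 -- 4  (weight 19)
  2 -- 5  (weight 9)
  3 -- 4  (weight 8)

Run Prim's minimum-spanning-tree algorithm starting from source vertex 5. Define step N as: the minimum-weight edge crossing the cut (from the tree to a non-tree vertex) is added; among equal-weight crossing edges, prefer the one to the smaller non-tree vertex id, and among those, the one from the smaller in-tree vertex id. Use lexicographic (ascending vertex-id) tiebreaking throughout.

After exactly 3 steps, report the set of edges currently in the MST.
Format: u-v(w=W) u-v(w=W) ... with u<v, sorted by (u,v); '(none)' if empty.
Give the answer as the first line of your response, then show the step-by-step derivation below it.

0-4(w=10) 0-5(w=10) 2-5(w=9)

step 1: add edge 2-5 (w=9); MST = {2-5(w=9)}
step 2: add edge 0-5 (w=10); MST = {0-5(w=10) 2-5(w=9)}
step 3: add edge 0-4 (w=10); MST = {0-4(w=10) 0-5(w=10) 2-5(w=9)}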